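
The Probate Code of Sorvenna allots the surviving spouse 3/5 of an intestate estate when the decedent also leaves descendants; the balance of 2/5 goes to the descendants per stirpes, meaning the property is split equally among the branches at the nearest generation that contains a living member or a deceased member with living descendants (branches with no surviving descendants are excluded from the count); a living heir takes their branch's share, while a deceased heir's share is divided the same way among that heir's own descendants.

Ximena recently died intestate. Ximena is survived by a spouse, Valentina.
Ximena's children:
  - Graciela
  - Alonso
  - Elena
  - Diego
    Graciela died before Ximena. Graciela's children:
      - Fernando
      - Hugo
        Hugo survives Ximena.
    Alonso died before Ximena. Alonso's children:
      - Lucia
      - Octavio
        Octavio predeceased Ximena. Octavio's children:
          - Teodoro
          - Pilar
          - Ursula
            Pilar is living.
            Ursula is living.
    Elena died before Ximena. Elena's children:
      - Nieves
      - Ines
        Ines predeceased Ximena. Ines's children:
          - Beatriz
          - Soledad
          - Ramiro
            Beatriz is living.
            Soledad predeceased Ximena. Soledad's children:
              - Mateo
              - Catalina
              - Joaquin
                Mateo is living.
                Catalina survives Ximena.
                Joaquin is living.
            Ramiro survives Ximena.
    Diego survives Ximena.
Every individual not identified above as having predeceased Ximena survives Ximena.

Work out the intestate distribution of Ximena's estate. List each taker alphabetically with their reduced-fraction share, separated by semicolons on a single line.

Beatriz 1/60; Catalina 1/180; Diego 1/10; Fernando 1/20; Hugo 1/20; Joaquin 1/180; Lucia 1/20; Mateo 1/180; Nieves 1/20; Pilar 1/60; Ramiro 1/60; Teodoro 1/60; Ursula 1/60; Valentina 3/5

Valentina, as surviving spouse, takes 3/5.
The remaining 2/5 passes to Ximena's descendants per stirpes.
The 2/5 is divided into 4 equal shares of 1/10 among Graciela, Alonso, Elena, Diego.
Graciela predeceased; the 1/10 allotted to Graciela's branch passes to Graciela's issue by representation.
The 1/10 is divided into 2 equal shares of 1/20 among Fernando, Hugo.
Fernando is living and takes 1/20.
Hugo is living and takes 1/20.
Alonso predeceased; the 1/10 allotted to Alonso's branch passes to Alonso's issue by representation.
The 1/10 is divided into 2 equal shares of 1/20 among Lucia, Octavio.
Lucia is living and takes 1/20.
Octavio predeceased; the 1/20 allotted to Octavio's branch passes to Octavio's issue by representation.
The 1/20 is divided into 3 equal shares of 1/60 among Teodoro, Pilar, Ursula.
Teodoro is living and takes 1/60.
Pilar is living and takes 1/60.
Ursula is living and takes 1/60.
Elena predeceased; the 1/10 allotted to Elena's branch passes to Elena's issue by representation.
The 1/10 is divided into 2 equal shares of 1/20 among Nieves, Ines.
Nieves is living and takes 1/20.
Ines predeceased; the 1/20 allotted to Ines's branch passes to Ines's issue by representation.
The 1/20 is divided into 3 equal shares of 1/60 among Beatriz, Soledad, Ramiro.
Beatriz is living and takes 1/60.
Soledad predeceased; the 1/60 allotted to Soledad's branch passes to Soledad's issue by representation.
The 1/60 is divided into 3 equal shares of 1/180 among Mateo, Catalina, Joaquin.
Mateo is living and takes 1/180.
Catalina is living and takes 1/180.
Joaquin is living and takes 1/180.
Ramiro is living and takes 1/60.
Diego is living and takes 1/10.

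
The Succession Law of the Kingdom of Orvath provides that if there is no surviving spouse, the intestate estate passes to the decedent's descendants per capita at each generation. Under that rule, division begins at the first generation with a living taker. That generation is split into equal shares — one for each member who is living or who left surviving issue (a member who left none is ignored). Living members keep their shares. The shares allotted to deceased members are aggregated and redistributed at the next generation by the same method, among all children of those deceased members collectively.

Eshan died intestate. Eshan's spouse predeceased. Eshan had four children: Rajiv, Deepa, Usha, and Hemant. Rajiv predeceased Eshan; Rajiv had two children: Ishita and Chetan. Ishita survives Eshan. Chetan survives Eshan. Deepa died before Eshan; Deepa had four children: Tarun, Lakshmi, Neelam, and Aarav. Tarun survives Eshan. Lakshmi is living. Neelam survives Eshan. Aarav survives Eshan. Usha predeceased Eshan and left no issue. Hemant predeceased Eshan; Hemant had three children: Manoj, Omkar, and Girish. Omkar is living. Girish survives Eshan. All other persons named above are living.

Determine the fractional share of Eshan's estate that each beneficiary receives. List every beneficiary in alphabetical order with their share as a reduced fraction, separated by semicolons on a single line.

There is no surviving spouse, so the entire estate passes to Eshan's descendants per capita at each generation.
No one at generation 1 (Rajiv, Deepa, Hemant) is living; moving to the next generation.
At generation 2 (Ishita, Chetan, Tarun, Lakshmi, Neelam, Aarav, Manoj, Omkar, Girish) there are 9 shares of (1)/9 = 1/9 each.
Living: Ishita, Chetan, Tarun, Lakshmi, Neelam, Aarav, Manoj, Omkar, and Girish — each takes 1/9.

Aarav 1/9; Chetan 1/9; Girish 1/9; Ishita 1/9; Lakshmi 1/9; Manoj 1/9; Neelam 1/9; Omkar 1/9; Tarun 1/9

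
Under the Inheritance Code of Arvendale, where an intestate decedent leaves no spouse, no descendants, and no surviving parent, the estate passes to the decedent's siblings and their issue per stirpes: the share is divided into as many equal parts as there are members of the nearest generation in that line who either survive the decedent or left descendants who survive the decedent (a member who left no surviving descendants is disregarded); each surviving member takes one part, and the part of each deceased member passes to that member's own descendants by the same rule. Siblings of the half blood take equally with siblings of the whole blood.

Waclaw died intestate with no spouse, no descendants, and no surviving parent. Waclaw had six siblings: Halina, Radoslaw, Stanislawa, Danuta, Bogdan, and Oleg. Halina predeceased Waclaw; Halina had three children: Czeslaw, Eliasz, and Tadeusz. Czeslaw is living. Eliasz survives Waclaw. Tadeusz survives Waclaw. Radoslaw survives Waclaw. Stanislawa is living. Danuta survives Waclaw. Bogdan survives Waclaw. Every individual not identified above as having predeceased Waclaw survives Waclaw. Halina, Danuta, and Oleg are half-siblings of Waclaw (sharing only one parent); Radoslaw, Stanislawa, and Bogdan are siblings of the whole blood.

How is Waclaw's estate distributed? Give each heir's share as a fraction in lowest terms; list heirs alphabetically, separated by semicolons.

Bogdan 1/6; Czeslaw 1/18; Danuta 1/6; Eliasz 1/18; Oleg 1/6; Radoslaw 1/6; Stanislawa 1/6; Tadeusz 1/18

No spouse, descendants, or parent survives, so the estate passes to Waclaw's siblings per stirpes.
Half-blood and whole-blood siblings take equally under the stated rule.
The estate is divided into 6 equal shares of 1/6 among Halina, Radoslaw, Stanislawa, Danuta, Bogdan, Oleg.
Halina predeceased; the 1/6 allotted to Halina's branch passes to Halina's issue by representation.
The 1/6 is divided into 3 equal shares of 1/18 among Czeslaw, Eliasz, Tadeusz.
Czeslaw is living and takes 1/18.
Eliasz is living and takes 1/18.
Tadeusz is living and takes 1/18.
Radoslaw is living and takes 1/6.
Stanislawa is living and takes 1/6.
Danuta is living and takes 1/6.
Bogdan is living and takes 1/6.
Oleg is living and takes 1/6.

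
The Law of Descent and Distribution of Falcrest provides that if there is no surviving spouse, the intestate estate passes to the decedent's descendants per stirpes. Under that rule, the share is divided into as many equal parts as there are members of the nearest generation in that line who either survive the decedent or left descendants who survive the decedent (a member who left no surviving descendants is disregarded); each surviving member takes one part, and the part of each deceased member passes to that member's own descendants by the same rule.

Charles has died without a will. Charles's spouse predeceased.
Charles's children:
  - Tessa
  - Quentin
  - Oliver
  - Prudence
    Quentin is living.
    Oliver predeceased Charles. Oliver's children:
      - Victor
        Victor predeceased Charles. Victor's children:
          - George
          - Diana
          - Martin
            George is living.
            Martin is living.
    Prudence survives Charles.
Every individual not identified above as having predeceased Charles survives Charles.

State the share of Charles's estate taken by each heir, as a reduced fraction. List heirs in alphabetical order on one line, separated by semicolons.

There is no surviving spouse, so the entire estate passes to Charles's descendants per stirpes.
The estate is divided into 4 equal shares of 1/4 among Tessa, Quentin, Oliver, Prudence.
Tessa is living and takes 1/4.
Quentin is living and takes 1/4.
Oliver predeceased; the 1/4 allotted to Oliver's branch passes to Oliver's issue by representation.
Victor's line is the sole branch at this level, so the full 1/4 passes to Victor's issue by representation.
The 1/4 is divided into 3 equal shares of 1/12 among George, Diana, Martin.
George is living and takes 1/12.
Diana is living and takes 1/12.
Martin is living and takes 1/12.
Prudence is living and takes 1/4.

Diana 1/12; George 1/12; Martin 1/12; Prudence 1/4; Quentin 1/4; Tessa 1/4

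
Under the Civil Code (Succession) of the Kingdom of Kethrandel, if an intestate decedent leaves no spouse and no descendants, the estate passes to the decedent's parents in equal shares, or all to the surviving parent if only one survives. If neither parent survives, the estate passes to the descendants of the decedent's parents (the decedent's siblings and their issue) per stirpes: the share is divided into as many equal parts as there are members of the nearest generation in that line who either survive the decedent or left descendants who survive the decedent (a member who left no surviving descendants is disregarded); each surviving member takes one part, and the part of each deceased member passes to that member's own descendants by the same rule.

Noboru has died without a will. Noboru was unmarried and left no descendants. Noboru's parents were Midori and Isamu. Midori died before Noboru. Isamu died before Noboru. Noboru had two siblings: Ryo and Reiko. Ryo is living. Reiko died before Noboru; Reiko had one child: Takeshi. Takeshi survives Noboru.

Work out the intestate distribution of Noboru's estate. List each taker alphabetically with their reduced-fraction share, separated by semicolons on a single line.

Neither parent survives and there are no descendants, so the estate passes to Noboru's siblings and their issue per stirpes.
The estate is divided into 2 equal shares of 1/2 among Ryo, Reiko.
Ryo is living and takes 1/2.
Reiko predeceased; the 1/2 allotted to Reiko's branch passes to Reiko's issue by representation.
Takeshi is the sole taker at this level and receives the full 1/2.

Ryo 1/2; Takeshi 1/2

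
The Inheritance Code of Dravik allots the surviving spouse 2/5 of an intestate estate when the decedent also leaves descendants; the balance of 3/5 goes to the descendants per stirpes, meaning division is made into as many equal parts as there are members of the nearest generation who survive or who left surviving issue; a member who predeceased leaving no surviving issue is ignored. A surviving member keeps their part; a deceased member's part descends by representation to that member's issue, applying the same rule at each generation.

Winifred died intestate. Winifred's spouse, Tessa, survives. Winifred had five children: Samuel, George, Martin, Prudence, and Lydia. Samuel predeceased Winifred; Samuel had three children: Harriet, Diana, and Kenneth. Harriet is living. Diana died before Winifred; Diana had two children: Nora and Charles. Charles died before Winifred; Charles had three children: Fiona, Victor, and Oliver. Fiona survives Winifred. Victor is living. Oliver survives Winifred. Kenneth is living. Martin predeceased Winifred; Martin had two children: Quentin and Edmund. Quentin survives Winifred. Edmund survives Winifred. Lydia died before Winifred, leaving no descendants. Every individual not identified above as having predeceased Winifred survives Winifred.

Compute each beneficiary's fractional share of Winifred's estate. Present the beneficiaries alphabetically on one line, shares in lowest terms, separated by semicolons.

Tessa, as surviving spouse, takes 2/5.
The remaining 3/5 passes to Winifred's descendants per stirpes.
Lydia left no surviving issue, so that branch lapses and is disregarded.
The 3/5 is divided into 4 equal shares of 3/20 among Samuel, George, Martin, Prudence.
Samuel predeceased; the 3/20 allotted to Samuel's branch passes to Samuel's issue by representation.
The 3/20 is divided into 3 equal shares of 1/20 among Harriet, Diana, Kenneth.
Harriet is living and takes 1/20.
Diana predeceased; the 1/20 allotted to Diana's branch passes to Diana's issue by representation.
The 1/20 is divided into 2 equal shares of 1/40 among Nora, Charles.
Nora is living and takes 1/40.
Charles predeceased; the 1/40 allotted to Charles's branch passes to Charles's issue by representation.
The 1/40 is divided into 3 equal shares of 1/120 among Fiona, Victor, Oliver.
Fiona is living and takes 1/120.
Victor is living and takes 1/120.
Oliver is living and takes 1/120.
Kenneth is living and takes 1/20.
George is living and takes 3/20.
Martin predeceased; the 3/20 allotted to Martin's branch passes to Martin's issue by representation.
The 3/20 is divided into 2 equal shares of 3/40 among Quentin, Edmund.
Quentin is living and takes 3/40.
Edmund is living and takes 3/40.
Prudence is living and takes 3/20.

Edmund 3/40; Fiona 1/120; George 3/20; Harriet 1/20; Kenneth 1/20; Nora 1/40; Oliver 1/120; Prudence 3/20; Quentin 3/40; Tessa 2/5; Victor 1/120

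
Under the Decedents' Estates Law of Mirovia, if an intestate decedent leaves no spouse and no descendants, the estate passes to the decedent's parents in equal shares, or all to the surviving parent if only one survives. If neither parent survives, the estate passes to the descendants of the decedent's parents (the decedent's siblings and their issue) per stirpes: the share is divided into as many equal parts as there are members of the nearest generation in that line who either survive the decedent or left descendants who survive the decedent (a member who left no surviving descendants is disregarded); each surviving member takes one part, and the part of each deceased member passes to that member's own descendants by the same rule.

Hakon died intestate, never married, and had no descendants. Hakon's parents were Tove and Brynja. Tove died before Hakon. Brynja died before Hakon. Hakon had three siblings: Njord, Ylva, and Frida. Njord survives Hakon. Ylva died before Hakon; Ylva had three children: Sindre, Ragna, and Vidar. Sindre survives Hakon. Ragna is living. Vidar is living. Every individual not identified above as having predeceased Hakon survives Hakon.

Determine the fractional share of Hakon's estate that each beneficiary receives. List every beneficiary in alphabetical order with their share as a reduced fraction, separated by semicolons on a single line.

Frida 1/3; Njord 1/3; Ragna 1/9; Sindre 1/9; Vidar 1/9

Neither parent survives and there are no descendants, so the estate passes to Hakon's siblings and their issue per stirpes.
The estate is divided into 3 equal shares of 1/3 among Njord, Ylva, Frida.
Njord is living and takes 1/3.
Ylva predeceased; the 1/3 allotted to Ylva's branch passes to Ylva's issue by representation.
The 1/3 is divided into 3 equal shares of 1/9 among Sindre, Ragna, Vidar.
Sindre is living and takes 1/9.
Ragna is living and takes 1/9.
Vidar is living and takes 1/9.
Frida is living and takes 1/3.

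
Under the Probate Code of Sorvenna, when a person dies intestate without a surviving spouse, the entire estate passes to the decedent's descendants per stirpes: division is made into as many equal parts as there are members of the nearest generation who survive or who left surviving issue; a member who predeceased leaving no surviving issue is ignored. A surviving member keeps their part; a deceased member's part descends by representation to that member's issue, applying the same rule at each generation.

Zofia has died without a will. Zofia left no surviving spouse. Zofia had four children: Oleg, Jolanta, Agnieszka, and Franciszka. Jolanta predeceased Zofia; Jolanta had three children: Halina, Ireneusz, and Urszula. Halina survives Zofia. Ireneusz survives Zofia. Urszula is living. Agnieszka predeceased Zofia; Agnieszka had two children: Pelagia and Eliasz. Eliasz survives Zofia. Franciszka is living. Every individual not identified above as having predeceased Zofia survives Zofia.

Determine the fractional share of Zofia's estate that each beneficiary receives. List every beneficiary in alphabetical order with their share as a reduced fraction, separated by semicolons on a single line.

There is no surviving spouse, so the entire estate passes to Zofia's descendants per stirpes.
The estate is divided into 4 equal shares of 1/4 among Oleg, Jolanta, Agnieszka, Franciszka.
Oleg is living and takes 1/4.
Jolanta predeceased; the 1/4 allotted to Jolanta's branch passes to Jolanta's issue by representation.
The 1/4 is divided into 3 equal shares of 1/12 among Halina, Ireneusz, Urszula.
Halina is living and takes 1/12.
Ireneusz is living and takes 1/12.
Urszula is living and takes 1/12.
Agnieszka predeceased; the 1/4 allotted to Agnieszka's branch passes to Agnieszka's issue by representation.
The 1/4 is divided into 2 equal shares of 1/8 among Pelagia, Eliasz.
Pelagia is living and takes 1/8.
Eliasz is living and takes 1/8.
Franciszka is living and takes 1/4.

Eliasz 1/8; Franciszka 1/4; Halina 1/12; Ireneusz 1/12; Oleg 1/4; Pelagia 1/8; Urszula 1/12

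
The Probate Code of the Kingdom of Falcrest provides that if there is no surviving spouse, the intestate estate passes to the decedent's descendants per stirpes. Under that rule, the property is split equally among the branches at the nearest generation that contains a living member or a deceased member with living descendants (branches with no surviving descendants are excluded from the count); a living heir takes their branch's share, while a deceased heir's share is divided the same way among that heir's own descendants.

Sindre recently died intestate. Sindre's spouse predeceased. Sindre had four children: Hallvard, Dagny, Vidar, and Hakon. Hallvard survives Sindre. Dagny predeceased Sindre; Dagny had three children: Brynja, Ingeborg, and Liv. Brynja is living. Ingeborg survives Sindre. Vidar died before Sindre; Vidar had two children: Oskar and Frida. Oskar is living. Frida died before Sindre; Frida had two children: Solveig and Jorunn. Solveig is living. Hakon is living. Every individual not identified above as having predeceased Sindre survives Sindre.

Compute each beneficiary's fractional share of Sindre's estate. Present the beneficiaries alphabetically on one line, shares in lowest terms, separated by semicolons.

Brynja 1/12; Hakon 1/4; Hallvard 1/4; Ingeborg 1/12; Jorunn 1/16; Liv 1/12; Oskar 1/8; Solveig 1/16

There is no surviving spouse, so the entire estate passes to Sindre's descendants per stirpes.
The estate is divided into 4 equal shares of 1/4 among Hallvard, Dagny, Vidar, Hakon.
Hallvard is living and takes 1/4.
Dagny predeceased; the 1/4 allotted to Dagny's branch passes to Dagny's issue by representation.
The 1/4 is divided into 3 equal shares of 1/12 among Brynja, Ingeborg, Liv.
Brynja is living and takes 1/12.
Ingeborg is living and takes 1/12.
Liv is living and takes 1/12.
Vidar predeceased; the 1/4 allotted to Vidar's branch passes to Vidar's issue by representation.
The 1/4 is divided into 2 equal shares of 1/8 among Oskar, Frida.
Oskar is living and takes 1/8.
Frida predeceased; the 1/8 allotted to Frida's branch passes to Frida's issue by representation.
The 1/8 is divided into 2 equal shares of 1/16 among Solveig, Jorunn.
Solveig is living and takes 1/16.
Jorunn is living and takes 1/16.
Hakon is living and takes 1/4.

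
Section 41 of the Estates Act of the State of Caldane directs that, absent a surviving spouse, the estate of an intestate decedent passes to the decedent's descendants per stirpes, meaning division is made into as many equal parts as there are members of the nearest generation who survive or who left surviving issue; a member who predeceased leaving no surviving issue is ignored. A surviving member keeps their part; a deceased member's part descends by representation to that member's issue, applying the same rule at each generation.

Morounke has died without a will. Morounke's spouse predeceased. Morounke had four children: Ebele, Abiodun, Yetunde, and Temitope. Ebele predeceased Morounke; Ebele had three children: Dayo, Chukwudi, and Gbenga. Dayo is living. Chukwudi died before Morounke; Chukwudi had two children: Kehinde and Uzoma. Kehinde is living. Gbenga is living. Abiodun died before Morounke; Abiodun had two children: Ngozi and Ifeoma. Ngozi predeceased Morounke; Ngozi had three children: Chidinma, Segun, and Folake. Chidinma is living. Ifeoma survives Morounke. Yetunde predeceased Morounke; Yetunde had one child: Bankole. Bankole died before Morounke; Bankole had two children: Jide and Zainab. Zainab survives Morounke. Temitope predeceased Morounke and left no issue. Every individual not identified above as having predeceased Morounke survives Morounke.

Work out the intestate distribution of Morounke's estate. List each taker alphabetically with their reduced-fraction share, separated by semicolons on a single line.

There is no surviving spouse, so the entire estate passes to Morounke's descendants per stirpes.
Temitope left no surviving issue, so that branch lapses and is disregarded.
The estate is divided into 3 equal shares of 1/3 among Ebele, Abiodun, Yetunde.
Ebele predeceased; the 1/3 allotted to Ebele's branch passes to Ebele's issue by representation.
The 1/3 is divided into 3 equal shares of 1/9 among Dayo, Chukwudi, Gbenga.
Dayo is living and takes 1/9.
Chukwudi predeceased; the 1/9 allotted to Chukwudi's branch passes to Chukwudi's issue by representation.
The 1/9 is divided into 2 equal shares of 1/18 among Kehinde, Uzoma.
Kehinde is living and takes 1/18.
Uzoma is living and takes 1/18.
Gbenga is living and takes 1/9.
Abiodun predeceased; the 1/3 allotted to Abiodun's branch passes to Abiodun's issue by representation.
The 1/3 is divided into 2 equal shares of 1/6 among Ngozi, Ifeoma.
Ngozi predeceased; the 1/6 allotted to Ngozi's branch passes to Ngozi's issue by representation.
The 1/6 is divided into 3 equal shares of 1/18 among Chidinma, Segun, Folake.
Chidinma is living and takes 1/18.
Segun is living and takes 1/18.
Folake is living and takes 1/18.
Ifeoma is living and takes 1/6.
Yetunde predeceased; the 1/3 allotted to Yetunde's branch passes to Yetunde's issue by representation.
Bankole's line is the sole branch at this level, so the full 1/3 passes to Bankole's issue by representation.
The 1/3 is divided into 2 equal shares of 1/6 among Jide, Zainab.
Jide is living and takes 1/6.
Zainab is living and takes 1/6.

Chidinma 1/18; Dayo 1/9; Folake 1/18; Gbenga 1/9; Ifeoma 1/6; Jide 1/6; Kehinde 1/18; Segun 1/18; Uzoma 1/18; Zainab 1/6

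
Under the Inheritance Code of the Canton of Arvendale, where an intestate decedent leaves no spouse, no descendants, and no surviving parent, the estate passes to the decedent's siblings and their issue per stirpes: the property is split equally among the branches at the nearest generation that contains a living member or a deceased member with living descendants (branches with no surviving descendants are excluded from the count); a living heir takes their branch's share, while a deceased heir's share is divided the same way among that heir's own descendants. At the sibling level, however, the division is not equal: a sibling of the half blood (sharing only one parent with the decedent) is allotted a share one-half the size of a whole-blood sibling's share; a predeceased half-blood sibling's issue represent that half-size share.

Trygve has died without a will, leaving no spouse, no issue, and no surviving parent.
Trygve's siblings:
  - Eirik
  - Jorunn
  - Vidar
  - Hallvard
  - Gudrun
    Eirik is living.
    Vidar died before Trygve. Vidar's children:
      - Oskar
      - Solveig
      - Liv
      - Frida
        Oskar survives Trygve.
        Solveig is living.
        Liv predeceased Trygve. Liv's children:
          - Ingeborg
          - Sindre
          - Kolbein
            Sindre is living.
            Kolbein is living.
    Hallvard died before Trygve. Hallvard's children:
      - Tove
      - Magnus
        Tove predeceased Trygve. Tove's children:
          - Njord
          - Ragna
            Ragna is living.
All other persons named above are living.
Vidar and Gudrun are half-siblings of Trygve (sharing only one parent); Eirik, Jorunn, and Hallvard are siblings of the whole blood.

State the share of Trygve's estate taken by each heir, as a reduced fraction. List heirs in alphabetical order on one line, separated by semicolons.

Eirik 1/4; Frida 1/32; Gudrun 1/8; Ingeborg 1/96; Jorunn 1/4; Kolbein 1/96; Magnus 1/8; Njord 1/16; Oskar 1/32; Ragna 1/16; Sindre 1/96; Solveig 1/32

No spouse, descendants, or parent survives, so the estate passes to Trygve's siblings per stirpes.
Half-blood siblings count for one-half the weight of whole-blood siblings at the initial division.
Dividing 1 in proportion to weights (total weight 4): Eirik (weight 1) → 1/4; Jorunn (weight 1) → 1/4; Vidar (weight 1/2) → 1/8; Hallvard (weight 1) → 1/4; Gudrun (weight 1/2) → 1/8.
Eirik is living and takes 1/4.
Jorunn is living and takes 1/4.
Vidar predeceased; the 1/8 allotted to Vidar's branch passes to Vidar's issue by representation.
The 1/8 is divided into 4 equal shares of 1/32 among Oskar, Solveig, Liv, Frida.
Oskar is living and takes 1/32.
Solveig is living and takes 1/32.
Liv predeceased; the 1/32 allotted to Liv's branch passes to Liv's issue by representation.
The 1/32 is divided into 3 equal shares of 1/96 among Ingeborg, Sindre, Kolbein.
Ingeborg is living and takes 1/96.
Sindre is living and takes 1/96.
Kolbein is living and takes 1/96.
Frida is living and takes 1/32.
Hallvard predeceased; the 1/4 allotted to Hallvard's branch passes to Hallvard's issue by representation.
The 1/4 is divided into 2 equal shares of 1/8 among Tove, Magnus.
Tove predeceased; the 1/8 allotted to Tove's branch passes to Tove's issue by representation.
The 1/8 is divided into 2 equal shares of 1/16 among Njord, Ragna.
Njord is living and takes 1/16.
Ragna is living and takes 1/16.
Magnus is living and takes 1/8.
Gudrun is living and takes 1/8.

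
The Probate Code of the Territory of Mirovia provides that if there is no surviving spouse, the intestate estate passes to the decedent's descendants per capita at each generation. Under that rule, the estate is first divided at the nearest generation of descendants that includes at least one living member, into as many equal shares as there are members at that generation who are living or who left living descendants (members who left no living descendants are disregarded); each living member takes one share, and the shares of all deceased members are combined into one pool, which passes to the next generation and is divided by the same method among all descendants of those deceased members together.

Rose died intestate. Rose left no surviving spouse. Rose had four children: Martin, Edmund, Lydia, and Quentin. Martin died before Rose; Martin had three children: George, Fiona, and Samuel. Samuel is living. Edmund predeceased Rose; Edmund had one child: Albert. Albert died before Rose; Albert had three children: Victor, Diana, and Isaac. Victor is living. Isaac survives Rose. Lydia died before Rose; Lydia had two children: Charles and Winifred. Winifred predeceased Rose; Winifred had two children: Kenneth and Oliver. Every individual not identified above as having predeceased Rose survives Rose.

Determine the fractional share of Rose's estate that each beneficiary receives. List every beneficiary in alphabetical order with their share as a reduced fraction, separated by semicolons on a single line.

Charles 1/8; Diana 1/20; Fiona 1/8; George 1/8; Isaac 1/20; Kenneth 1/20; Oliver 1/20; Quentin 1/4; Samuel 1/8; Victor 1/20

There is no surviving spouse, so the entire estate passes to Rose's descendants per capita at each generation.
At generation 1 (Martin, Edmund, Lydia, Quentin) there are 4 shares of (1)/4 = 1/4 each.
Living: Quentin — each takes 1/4.
Deceased: Martin, Edmund, and Lydia. Their combined 3/4 is pooled and carried to generation 2.
At generation 2 (George, Fiona, Samuel, Albert, Charles, Winifred) there are 6 shares of (3/4)/6 = 1/8 each.
Living: George, Fiona, Samuel, and Charles — each takes 1/8.
Deceased: Albert and Winifred. Their combined 1/4 is pooled and carried to generation 3.
At generation 3 (Victor, Diana, Isaac, Kenneth, Oliver) there are 5 shares of (1/4)/5 = 1/20 each.
Living: Victor, Diana, Isaac, Kenneth, and Oliver — each takes 1/20.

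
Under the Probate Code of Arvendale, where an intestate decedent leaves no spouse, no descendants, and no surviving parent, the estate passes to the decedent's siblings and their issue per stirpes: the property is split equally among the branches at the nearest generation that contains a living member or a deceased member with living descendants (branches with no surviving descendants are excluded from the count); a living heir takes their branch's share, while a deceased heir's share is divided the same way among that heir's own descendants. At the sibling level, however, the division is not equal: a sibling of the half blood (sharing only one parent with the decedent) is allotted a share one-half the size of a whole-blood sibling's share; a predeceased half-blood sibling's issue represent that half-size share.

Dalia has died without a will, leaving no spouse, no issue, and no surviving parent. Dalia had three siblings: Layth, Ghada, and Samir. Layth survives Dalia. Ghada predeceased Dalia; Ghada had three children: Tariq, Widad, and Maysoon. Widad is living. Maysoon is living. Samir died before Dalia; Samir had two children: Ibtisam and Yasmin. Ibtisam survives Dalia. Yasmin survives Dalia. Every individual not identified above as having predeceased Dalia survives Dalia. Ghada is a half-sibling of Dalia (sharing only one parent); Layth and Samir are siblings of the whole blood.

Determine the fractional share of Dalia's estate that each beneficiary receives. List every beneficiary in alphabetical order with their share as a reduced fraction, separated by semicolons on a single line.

Ibtisam 1/5; Layth 2/5; Maysoon 1/15; Tariq 1/15; Widad 1/15; Yasmin 1/5

No spouse, descendants, or parent survives, so the estate passes to Dalia's siblings per stirpes.
Half-blood siblings count for one-half the weight of whole-blood siblings at the initial division.
Dividing 1 in proportion to weights (total weight 5/2): Layth (weight 1) → 2/5; Ghada (weight 1/2) → 1/5; Samir (weight 1) → 2/5.
Layth is living and takes 2/5.
Ghada predeceased; the 1/5 allotted to Ghada's branch passes to Ghada's issue by representation.
The 1/5 is divided into 3 equal shares of 1/15 among Tariq, Widad, Maysoon.
Tariq is living and takes 1/15.
Widad is living and takes 1/15.
Maysoon is living and takes 1/15.
Samir predeceased; the 2/5 allotted to Samir's branch passes to Samir's issue by representation.
The 2/5 is divided into 2 equal shares of 1/5 among Ibtisam, Yasmin.
Ibtisam is living and takes 1/5.
Yasmin is living and takes 1/5.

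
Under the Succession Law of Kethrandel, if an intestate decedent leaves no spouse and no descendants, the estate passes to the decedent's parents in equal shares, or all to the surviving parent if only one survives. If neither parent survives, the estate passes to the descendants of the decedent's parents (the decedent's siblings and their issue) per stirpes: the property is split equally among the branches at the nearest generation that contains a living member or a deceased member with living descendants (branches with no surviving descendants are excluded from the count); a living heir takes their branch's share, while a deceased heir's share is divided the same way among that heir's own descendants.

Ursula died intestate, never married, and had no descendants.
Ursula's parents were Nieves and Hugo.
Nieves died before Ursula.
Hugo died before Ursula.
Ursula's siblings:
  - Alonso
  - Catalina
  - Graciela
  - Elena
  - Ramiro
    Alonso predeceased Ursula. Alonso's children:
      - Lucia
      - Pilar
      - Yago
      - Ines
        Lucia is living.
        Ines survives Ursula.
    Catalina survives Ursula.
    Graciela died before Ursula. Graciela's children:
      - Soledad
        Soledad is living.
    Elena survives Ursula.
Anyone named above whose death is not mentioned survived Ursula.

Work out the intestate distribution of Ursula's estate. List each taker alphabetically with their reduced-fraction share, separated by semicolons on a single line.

Neither parent survives and there are no descendants, so the estate passes to Ursula's siblings and their issue per stirpes.
The estate is divided into 5 equal shares of 1/5 among Alonso, Catalina, Graciela, Elena, Ramiro.
Alonso predeceased; the 1/5 allotted to Alonso's branch passes to Alonso's issue by representation.
The 1/5 is divided into 4 equal shares of 1/20 among Lucia, Pilar, Yago, Ines.
Lucia is living and takes 1/20.
Pilar is living and takes 1/20.
Yago is living and takes 1/20.
Ines is living and takes 1/20.
Catalina is living and takes 1/5.
Graciela predeceased; the 1/5 allotted to Graciela's branch passes to Graciela's issue by representation.
Soledad is the sole taker at this level and receives the full 1/5.
Elena is living and takes 1/5.
Ramiro is living and takes 1/5.

Catalina 1/5; Elena 1/5; Ines 1/20; Lucia 1/20; Pilar 1/20; Ramiro 1/5; Soledad 1/5; Yago 1/20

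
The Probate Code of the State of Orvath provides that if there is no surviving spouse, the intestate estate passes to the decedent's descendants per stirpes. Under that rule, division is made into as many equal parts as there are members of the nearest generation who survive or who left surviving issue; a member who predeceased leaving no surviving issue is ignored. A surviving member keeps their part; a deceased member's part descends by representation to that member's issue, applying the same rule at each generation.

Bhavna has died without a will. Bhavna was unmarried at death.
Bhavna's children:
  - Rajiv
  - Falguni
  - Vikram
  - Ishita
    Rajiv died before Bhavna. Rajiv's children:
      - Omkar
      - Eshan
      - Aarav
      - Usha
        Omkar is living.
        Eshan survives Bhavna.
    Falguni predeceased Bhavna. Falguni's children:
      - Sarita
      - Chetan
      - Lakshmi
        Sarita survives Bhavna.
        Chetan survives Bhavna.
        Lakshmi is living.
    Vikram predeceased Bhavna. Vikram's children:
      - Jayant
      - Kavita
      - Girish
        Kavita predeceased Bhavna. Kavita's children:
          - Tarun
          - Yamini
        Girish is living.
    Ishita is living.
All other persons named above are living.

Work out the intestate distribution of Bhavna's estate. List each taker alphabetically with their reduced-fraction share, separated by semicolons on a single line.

There is no surviving spouse, so the entire estate passes to Bhavna's descendants per stirpes.
The estate is divided into 4 equal shares of 1/4 among Rajiv, Falguni, Vikram, Ishita.
Rajiv predeceased; the 1/4 allotted to Rajiv's branch passes to Rajiv's issue by representation.
The 1/4 is divided into 4 equal shares of 1/16 among Omkar, Eshan, Aarav, Usha.
Omkar is living and takes 1/16.
Eshan is living and takes 1/16.
Aarav is living and takes 1/16.
Usha is living and takes 1/16.
Falguni predeceased; the 1/4 allotted to Falguni's branch passes to Falguni's issue by representation.
The 1/4 is divided into 3 equal shares of 1/12 among Sarita, Chetan, Lakshmi.
Sarita is living and takes 1/12.
Chetan is living and takes 1/12.
Lakshmi is living and takes 1/12.
Vikram predeceased; the 1/4 allotted to Vikram's branch passes to Vikram's issue by representation.
The 1/4 is divided into 3 equal shares of 1/12 among Jayant, Kavita, Girish.
Jayant is living and takes 1/12.
Kavita predeceased; the 1/12 allotted to Kavita's branch passes to Kavita's issue by representation.
The 1/12 is divided into 2 equal shares of 1/24 among Tarun, Yamini.
Tarun is living and takes 1/24.
Yamini is living and takes 1/24.
Girish is living and takes 1/12.
Ishita is living and takes 1/4.

Aarav 1/16; Chetan 1/12; Eshan 1/16; Girish 1/12; Ishita 1/4; Jayant 1/12; Lakshmi 1/12; Omkar 1/16; Sarita 1/12; Tarun 1/24; Usha 1/16; Yamini 1/24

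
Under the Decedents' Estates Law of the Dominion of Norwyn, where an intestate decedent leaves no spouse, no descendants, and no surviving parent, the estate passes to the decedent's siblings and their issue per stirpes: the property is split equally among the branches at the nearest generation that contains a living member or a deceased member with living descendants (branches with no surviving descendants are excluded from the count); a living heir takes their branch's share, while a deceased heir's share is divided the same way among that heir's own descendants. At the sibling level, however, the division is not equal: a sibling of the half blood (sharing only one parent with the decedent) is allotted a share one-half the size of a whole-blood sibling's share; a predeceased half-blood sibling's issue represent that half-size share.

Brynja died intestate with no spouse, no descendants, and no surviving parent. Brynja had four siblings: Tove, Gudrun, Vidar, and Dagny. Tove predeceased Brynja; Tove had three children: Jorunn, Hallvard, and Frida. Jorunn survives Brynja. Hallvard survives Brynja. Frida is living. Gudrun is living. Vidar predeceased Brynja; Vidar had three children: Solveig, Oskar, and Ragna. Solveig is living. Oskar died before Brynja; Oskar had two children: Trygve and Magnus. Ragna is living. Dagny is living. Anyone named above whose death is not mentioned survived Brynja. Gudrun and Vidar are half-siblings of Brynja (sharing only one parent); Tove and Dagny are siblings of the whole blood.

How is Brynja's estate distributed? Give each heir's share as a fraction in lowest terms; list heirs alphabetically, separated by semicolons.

No spouse, descendants, or parent survives, so the estate passes to Brynja's siblings per stirpes.
Half-blood siblings count for one-half the weight of whole-blood siblings at the initial division.
Dividing 1 in proportion to weights (total weight 3): Tove (weight 1) → 1/3; Gudrun (weight 1/2) → 1/6; Vidar (weight 1/2) → 1/6; Dagny (weight 1) → 1/3.
Tove predeceased; the 1/3 allotted to Tove's branch passes to Tove's issue by representation.
The 1/3 is divided into 3 equal shares of 1/9 among Jorunn, Hallvard, Frida.
Jorunn is living and takes 1/9.
Hallvard is living and takes 1/9.
Frida is living and takes 1/9.
Gudrun is living and takes 1/6.
Vidar predeceased; the 1/6 allotted to Vidar's branch passes to Vidar's issue by representation.
The 1/6 is divided into 3 equal shares of 1/18 among Solveig, Oskar, Ragna.
Solveig is living and takes 1/18.
Oskar predeceased; the 1/18 allotted to Oskar's branch passes to Oskar's issue by representation.
The 1/18 is divided into 2 equal shares of 1/36 among Trygve, Magnus.
Trygve is living and takes 1/36.
Magnus is living and takes 1/36.
Ragna is living and takes 1/18.
Dagny is living and takes 1/3.

Dagny 1/3; Frida 1/9; Gudrun 1/6; Hallvard 1/9; Jorunn 1/9; Magnus 1/36; Ragna 1/18; Solveig 1/18; Trygve 1/36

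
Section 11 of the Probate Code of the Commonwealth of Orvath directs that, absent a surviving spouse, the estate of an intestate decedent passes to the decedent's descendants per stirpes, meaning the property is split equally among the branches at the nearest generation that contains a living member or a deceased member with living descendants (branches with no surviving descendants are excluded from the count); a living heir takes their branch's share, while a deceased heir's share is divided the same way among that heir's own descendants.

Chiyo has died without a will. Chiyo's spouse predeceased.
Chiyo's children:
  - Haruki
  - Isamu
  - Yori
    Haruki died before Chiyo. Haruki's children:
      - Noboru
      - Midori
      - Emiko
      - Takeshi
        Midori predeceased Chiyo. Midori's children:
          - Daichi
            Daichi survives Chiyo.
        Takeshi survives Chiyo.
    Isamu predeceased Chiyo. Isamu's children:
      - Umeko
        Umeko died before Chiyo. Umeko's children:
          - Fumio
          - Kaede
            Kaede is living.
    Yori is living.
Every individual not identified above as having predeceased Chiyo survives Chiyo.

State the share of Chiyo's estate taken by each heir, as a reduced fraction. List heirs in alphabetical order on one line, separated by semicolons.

Daichi 1/12; Emiko 1/12; Fumio 1/6; Kaede 1/6; Noboru 1/12; Takeshi 1/12; Yori 1/3

There is no surviving spouse, so the entire estate passes to Chiyo's descendants per stirpes.
The estate is divided into 3 equal shares of 1/3 among Haruki, Isamu, Yori.
Haruki predeceased; the 1/3 allotted to Haruki's branch passes to Haruki's issue by representation.
The 1/3 is divided into 4 equal shares of 1/12 among Noboru, Midori, Emiko, Takeshi.
Noboru is living and takes 1/12.
Midori predeceased; the 1/12 allotted to Midori's branch passes to Midori's issue by representation.
Daichi is the sole taker at this level and receives the full 1/12.
Emiko is living and takes 1/12.
Takeshi is living and takes 1/12.
Isamu predeceased; the 1/3 allotted to Isamu's branch passes to Isamu's issue by representation.
Umeko's line is the sole branch at this level, so the full 1/3 passes to Umeko's issue by representation.
The 1/3 is divided into 2 equal shares of 1/6 among Fumio, Kaede.
Fumio is living and takes 1/6.
Kaede is living and takes 1/6.
Yori is living and takes 1/3.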